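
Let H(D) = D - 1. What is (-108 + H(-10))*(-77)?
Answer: 9163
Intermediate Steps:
H(D) = -1 + D
(-108 + H(-10))*(-77) = (-108 + (-1 - 10))*(-77) = (-108 - 11)*(-77) = -119*(-77) = 9163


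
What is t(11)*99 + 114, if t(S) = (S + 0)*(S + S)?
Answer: 24072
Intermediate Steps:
t(S) = 2*S² (t(S) = S*(2*S) = 2*S²)
t(11)*99 + 114 = (2*11²)*99 + 114 = (2*121)*99 + 114 = 242*99 + 114 = 23958 + 114 = 24072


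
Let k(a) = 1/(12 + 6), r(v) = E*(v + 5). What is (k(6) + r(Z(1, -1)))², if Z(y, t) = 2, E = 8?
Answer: 1018081/324 ≈ 3142.2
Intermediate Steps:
r(v) = 40 + 8*v (r(v) = 8*(v + 5) = 8*(5 + v) = 40 + 8*v)
k(a) = 1/18
(k(6) + r(Z(1, -1)))² = (1/18 + (40 + 8*2))² = (1/18 + (40 + 16))² = (1/18 + 56)² = (1009/18)² = 1018081/324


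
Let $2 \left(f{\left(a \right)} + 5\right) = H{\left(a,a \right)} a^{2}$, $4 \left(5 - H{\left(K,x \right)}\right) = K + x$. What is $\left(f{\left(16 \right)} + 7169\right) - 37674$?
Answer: $-30894$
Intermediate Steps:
$H{\left(K,x \right)} = 5 - \frac{K}{4} - \frac{x}{4}$ ($H{\left(K,x \right)} = 5 - \frac{K + x}{4} = 5 - \left(\frac{K}{4} + \frac{x}{4}\right) = 5 - \frac{K}{4} - \frac{x}{4}$)
$f{\left(a \right)} = -5 + \frac{a^{2} \left(5 - \frac{a}{2}\right)}{2}$ ($f{\left(a \right)} = -5 + \frac{\left(5 - \frac{a}{4} - \frac{a}{4}\right) a^{2}}{2} = -5 + \frac{\left(5 - \frac{a}{2}\right) a^{2}}{2} = -5 + \frac{a^{2} \left(5 - \frac{a}{2}\right)}{2}$)
$\left(f{\left(16 \right)} + 7169\right) - 37674 = \left(\left(-5 + \frac{16^{2} \left(10 - 16\right)}{4}\right) + 7169\right) - 37674 = \left(\left(-5 + \frac{1}{4} \cdot 256 \left(10 - 16\right)\right) + 7169\right) - 37674 = \left(\left(-5 + \frac{1}{4} \cdot 256 \left(-6\right)\right) + 7169\right) - 37674 = \left(\left(-5 - 384\right) + 7169\right) - 37674 = \left(-389 + 7169\right) - 37674 = 6780 - 37674 = -30894$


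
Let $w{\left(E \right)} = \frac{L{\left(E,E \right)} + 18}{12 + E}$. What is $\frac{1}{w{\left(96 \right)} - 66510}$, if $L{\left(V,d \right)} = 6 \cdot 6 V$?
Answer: $- \frac{6}{398867} \approx -1.5043 \cdot 10^{-5}$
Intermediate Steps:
$L{\left(V,d \right)} = 36 V$
$w{\left(E \right)} = \frac{18 + 36 E}{12 + E}$ ($w{\left(E \right)} = \frac{36 E + 18}{12 + E} = \frac{18 + 36 E}{12 + E}$)
$\frac{1}{w{\left(96 \right)} - 66510} = \frac{1}{\frac{18 \left(1 + 2 \cdot 96\right)}{12 + 96} - 66510} = \frac{1}{\frac{18 \left(1 + 192\right)}{108} - 66510} = \frac{1}{18 \cdot \frac{1}{108} \cdot 193 - 66510} = \frac{1}{\frac{193}{6} - 66510} = \frac{1}{- \frac{398867}{6}} = - \frac{6}{398867}$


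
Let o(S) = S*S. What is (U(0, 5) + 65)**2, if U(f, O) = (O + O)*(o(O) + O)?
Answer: 133225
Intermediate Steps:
o(S) = S**2
U(f, O) = 2*O*(O + O**2) (U(f, O) = (O + O)*(O**2 + O) = (2*O)*(O + O**2) = 2*O*(O + O**2))
(U(0, 5) + 65)**2 = (2*5**2*(1 + 5) + 65)**2 = (2*25*6 + 65)**2 = (300 + 65)**2 = 365**2 = 133225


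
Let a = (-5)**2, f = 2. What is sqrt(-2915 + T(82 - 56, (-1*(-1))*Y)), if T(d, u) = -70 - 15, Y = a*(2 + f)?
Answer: 10*I*sqrt(30) ≈ 54.772*I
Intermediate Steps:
a = 25
Y = 100 (Y = 25*(2 + 2) = 25*4 = 100)
T(d, u) = -85
sqrt(-2915 + T(82 - 56, (-1*(-1))*Y)) = sqrt(-2915 - 85) = sqrt(-3000) = 10*I*sqrt(30)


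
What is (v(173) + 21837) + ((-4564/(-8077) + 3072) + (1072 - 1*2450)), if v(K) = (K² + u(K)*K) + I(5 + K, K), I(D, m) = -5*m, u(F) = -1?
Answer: 423417058/8077 ≈ 52423.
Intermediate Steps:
v(K) = K² - 6*K (v(K) = (K² - K) - 5*K = K² - 6*K)
(v(173) + 21837) + ((-4564/(-8077) + 3072) + (1072 - 1*2450)) = (173*(-6 + 173) + 21837) + ((-4564/(-8077) + 3072) + (1072 - 1*2450)) = (173*167 + 21837) + ((-4564*(-1/8077) + 3072) + (1072 - 2450)) = (28891 + 21837) + ((4564/8077 + 3072) - 1378) = 50728 + (24817108/8077 - 1378) = 50728 + 13687002/8077 = 423417058/8077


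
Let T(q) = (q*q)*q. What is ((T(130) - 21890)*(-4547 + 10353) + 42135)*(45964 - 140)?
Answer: 578698959950080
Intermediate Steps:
T(q) = q³ (T(q) = q²*q = q³)
((T(130) - 21890)*(-4547 + 10353) + 42135)*(45964 - 140) = ((130³ - 21890)*(-4547 + 10353) + 42135)*(45964 - 140) = ((2197000 - 21890)*5806 + 42135)*45824 = (2175110*5806 + 42135)*45824 = (12628688660 + 42135)*45824 = 12628730795*45824 = 578698959950080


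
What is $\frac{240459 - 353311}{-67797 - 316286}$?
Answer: $\frac{112852}{384083} \approx 0.29382$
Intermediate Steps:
$\frac{240459 - 353311}{-67797 - 316286} = - \frac{112852}{-384083} = \left(-112852\right) \left(- \frac{1}{384083}\right) = \frac{112852}{384083}$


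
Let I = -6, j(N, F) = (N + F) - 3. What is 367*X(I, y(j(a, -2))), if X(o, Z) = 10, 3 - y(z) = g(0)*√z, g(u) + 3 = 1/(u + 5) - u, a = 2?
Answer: 3670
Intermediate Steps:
g(u) = -3 + 1/(5 + u) - u (g(u) = -3 + (1/(u + 5) - u) = -3 + (1/(5 + u) - u) = -3 + 1/(5 + u) - u)
j(N, F) = -3 + F + N (j(N, F) = (F + N) - 3 = -3 + F + N)
y(z) = 3 + 14*√z/5 (y(z) = 3 - (-14 - 1*0² - 8*0)/(5 + 0)*√z = 3 - (-14 - 1*0 + 0)/5*√z = 3 - (-14 + 0 + 0)/5*√z = 3 - (⅕)*(-14)*√z = 3 - (-14)*√z/5 = 3 + 14*√z/5)
367*X(I, y(j(a, -2))) = 367*10 = 3670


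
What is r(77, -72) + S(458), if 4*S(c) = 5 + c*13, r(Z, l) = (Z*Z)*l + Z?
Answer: -1701285/4 ≈ -4.2532e+5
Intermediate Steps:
r(Z, l) = Z + l*Z**2 (r(Z, l) = Z**2*l + Z = l*Z**2 + Z = Z + l*Z**2)
S(c) = 5/4 + 13*c/4 (S(c) = (5 + c*13)/4 = (5 + 13*c)/4 = 5/4 + 13*c/4)
r(77, -72) + S(458) = 77*(1 + 77*(-72)) + (5/4 + (13/4)*458) = 77*(1 - 5544) + (5/4 + 2977/2) = 77*(-5543) + 5959/4 = -426811 + 5959/4 = -1701285/4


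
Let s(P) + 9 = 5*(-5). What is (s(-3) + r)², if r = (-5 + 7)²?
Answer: 900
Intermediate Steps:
s(P) = -34 (s(P) = -9 + 5*(-5) = -9 - 25 = -34)
r = 4 (r = 2² = 4)
(s(-3) + r)² = (-34 + 4)² = (-30)² = 900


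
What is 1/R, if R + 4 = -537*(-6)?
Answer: 1/3218 ≈ 0.00031075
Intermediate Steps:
R = 3218 (R = -4 - 537*(-6) = -4 + 3222 = 3218)
1/R = 1/3218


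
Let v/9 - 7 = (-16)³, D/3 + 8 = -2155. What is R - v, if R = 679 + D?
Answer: 30991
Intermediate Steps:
D = -6489 (D = -24 + 3*(-2155) = -24 - 6465 = -6489)
v = -36801 (v = 63 + 9*(-16)³ = 63 + 9*(-4096) = 63 - 36864 = -36801)
R = -5810 (R = 679 - 6489 = -5810)
R - v = -5810 - 1*(-36801) = -5810 + 36801 = 30991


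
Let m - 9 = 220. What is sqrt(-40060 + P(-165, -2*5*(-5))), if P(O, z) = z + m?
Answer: I*sqrt(39781) ≈ 199.45*I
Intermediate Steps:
m = 229 (m = 9 + 220 = 229)
P(O, z) = 229 + z (P(O, z) = z + 229 = 229 + z)
sqrt(-40060 + P(-165, -2*5*(-5))) = sqrt(-40060 + (229 - 2*5*(-5))) = sqrt(-40060 + (229 - 10*(-5))) = sqrt(-40060 + (229 + 50)) = sqrt(-40060 + 279) = sqrt(-39781) = I*sqrt(39781)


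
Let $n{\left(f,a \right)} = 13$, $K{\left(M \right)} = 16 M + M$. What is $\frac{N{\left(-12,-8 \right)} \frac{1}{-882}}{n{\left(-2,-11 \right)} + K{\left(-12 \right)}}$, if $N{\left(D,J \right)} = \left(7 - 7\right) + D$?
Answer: $- \frac{2}{28077} \approx -7.1233 \cdot 10^{-5}$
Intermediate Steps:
$N{\left(D,J \right)} = D$ ($N{\left(D,J \right)} = 0 + D = D$)
$K{\left(M \right)} = 17 M$
$\frac{N{\left(-12,-8 \right)} \frac{1}{-882}}{n{\left(-2,-11 \right)} + K{\left(-12 \right)}} = \frac{\left(-12\right) \frac{1}{-882}}{13 + 17 \left(-12\right)} = \frac{\left(-12\right) \left(- \frac{1}{882}\right)}{13 - 204} = \frac{2}{147 \left(-191\right)} = \frac{2}{147} \left(- \frac{1}{191}\right) = - \frac{2}{28077}$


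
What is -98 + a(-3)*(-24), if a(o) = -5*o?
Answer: -458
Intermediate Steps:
-98 + a(-3)*(-24) = -98 - 5*(-3)*(-24) = -98 + 15*(-24) = -98 - 360 = -458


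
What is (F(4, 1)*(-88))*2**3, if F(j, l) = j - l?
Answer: -2112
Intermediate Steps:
(F(4, 1)*(-88))*2**3 = ((4 - 1*1)*(-88))*2**3 = ((4 - 1)*(-88))*8 = (3*(-88))*8 = -264*8 = -2112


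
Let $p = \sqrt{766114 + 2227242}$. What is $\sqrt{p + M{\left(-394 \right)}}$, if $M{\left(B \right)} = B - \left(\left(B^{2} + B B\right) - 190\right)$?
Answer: $\sqrt{-310676 + 2 \sqrt{748339}} \approx 555.83 i$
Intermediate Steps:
$p = 2 \sqrt{748339}$ ($p = \sqrt{2993356} = 2 \sqrt{748339} \approx 1730.1$)
$M{\left(B \right)} = 190 + B - 2 B^{2}$ ($M{\left(B \right)} = B - \left(\left(B^{2} + B^{2}\right) - 190\right) = B - \left(2 B^{2} - 190\right) = B - \left(-190 + 2 B^{2}\right) = 190 + B - 2 B^{2}$)
$\sqrt{p + M{\left(-394 \right)}} = \sqrt{2 \sqrt{748339} - \left(204 + 310472\right)} = \sqrt{2 \sqrt{748339} - 310676} = \sqrt{-310676 + 2 \sqrt{748339}}$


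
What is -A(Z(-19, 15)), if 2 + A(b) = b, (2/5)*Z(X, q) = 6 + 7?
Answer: -61/2 ≈ -30.500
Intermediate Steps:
Z(X, q) = 65/2 (Z(X, q) = 5*(6 + 7)/2 = (5/2)*13 = 65/2)
A(b) = -2 + b
-A(Z(-19, 15)) = -(-2 + 65/2) = -1*61/2 = -61/2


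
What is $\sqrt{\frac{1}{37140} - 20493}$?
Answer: $\frac{i \sqrt{7066906526415}}{18570} \approx 143.15 i$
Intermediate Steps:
$\sqrt{\frac{1}{37140} - 20493} = \sqrt{- \frac{761110019}{37140}} = \frac{i \sqrt{7066906526415}}{18570}$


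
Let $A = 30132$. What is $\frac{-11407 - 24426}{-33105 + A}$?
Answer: $\frac{35833}{2973} \approx 12.053$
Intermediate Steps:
$\frac{-11407 - 24426}{-33105 + A} = \frac{-11407 - 24426}{-33105 + 30132} = - \frac{35833}{-2973} = \left(-35833\right) \left(- \frac{1}{2973}\right) = \frac{35833}{2973}$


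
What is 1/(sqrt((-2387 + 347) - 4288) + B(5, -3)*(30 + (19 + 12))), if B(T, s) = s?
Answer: -183/39817 - 2*I*sqrt(1582)/39817 ≈ -0.004596 - 0.0019979*I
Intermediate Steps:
1/(sqrt((-2387 + 347) - 4288) + B(5, -3)*(30 + (19 + 12))) = 1/(sqrt((-2387 + 347) - 4288) - 3*(30 + (19 + 12))) = 1/(sqrt(-2040 - 4288) - 3*(30 + 31)) = 1/(sqrt(-6328) - 3*61) = 1/(2*I*sqrt(1582) - 183) = 1/(-183 + 2*I*sqrt(1582))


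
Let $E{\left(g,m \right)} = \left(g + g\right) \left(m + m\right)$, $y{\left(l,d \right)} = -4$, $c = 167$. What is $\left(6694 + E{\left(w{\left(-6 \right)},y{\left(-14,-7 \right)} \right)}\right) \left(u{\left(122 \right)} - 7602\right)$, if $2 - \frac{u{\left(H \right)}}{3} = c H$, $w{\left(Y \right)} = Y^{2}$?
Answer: $-420416724$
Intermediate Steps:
$u{\left(H \right)} = 6 - 501 H$ ($u{\left(H \right)} = 6 - 3 \cdot 167 H = 6 - 501 H$)
$E{\left(g,m \right)} = 4 g m$ ($E{\left(g,m \right)} = 2 g 2 m = 4 g m$)
$\left(6694 + E{\left(w{\left(-6 \right)},y{\left(-14,-7 \right)} \right)}\right) \left(u{\left(122 \right)} - 7602\right) = \left(6694 + 4 \left(-6\right)^{2} \left(-4\right)\right) \left(\left(6 - 61122\right) - 7602\right) = \left(6694 + 4 \cdot 36 \left(-4\right)\right) \left(\left(6 - 61122\right) - 7602\right) = \left(6694 - 576\right) \left(-61116 - 7602\right) = 6118 \left(-68718\right) = -420416724$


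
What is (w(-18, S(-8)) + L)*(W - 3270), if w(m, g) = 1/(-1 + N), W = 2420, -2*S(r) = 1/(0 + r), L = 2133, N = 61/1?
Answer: -10878385/6 ≈ -1.8131e+6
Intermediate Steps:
N = 61 (N = 61*1 = 61)
S(r) = -1/(2*r) (S(r) = -1/(2*(0 + r)) = -1/(2*r))
w(m, g) = 1/60 (w(m, g) = 1/(-1 + 61) = 1/60)
(w(-18, S(-8)) + L)*(W - 3270) = (1/60 + 2133)*(2420 - 3270) = (127981/60)*(-850) = -10878385/6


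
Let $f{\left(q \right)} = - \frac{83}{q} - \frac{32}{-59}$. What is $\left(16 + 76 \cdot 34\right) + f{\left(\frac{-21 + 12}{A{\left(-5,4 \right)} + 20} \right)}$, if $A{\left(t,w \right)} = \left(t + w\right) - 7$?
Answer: $\frac{479884}{177} \approx 2711.2$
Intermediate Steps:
$A{\left(t,w \right)} = -7 + t + w$
$f{\left(q \right)} = \frac{32}{59} - \frac{83}{q}$ ($f{\left(q \right)} = - \frac{83}{q} - - \frac{32}{59} = - \frac{83}{q} + \frac{32}{59} = \frac{32}{59} - \frac{83}{q}$)
$\left(16 + 76 \cdot 34\right) + f{\left(\frac{-21 + 12}{A{\left(-5,4 \right)} + 20} \right)} = \left(16 + 76 \cdot 34\right) - \left(- \frac{32}{59} + \frac{83}{\left(-21 + 12\right) \frac{1}{\left(-7 - 5 + 4\right) + 20}}\right) = \left(16 + 2584\right) - \left(- \frac{32}{59} + \frac{83}{\left(-9\right) \frac{1}{-8 + 20}}\right) = 2600 - \left(- \frac{32}{59} + \frac{83}{\left(-9\right) \frac{1}{12}}\right) = 2600 - \left(- \frac{32}{59} + \frac{83}{- \frac{3}{4}}\right) = 2600 + \left(\frac{32}{59} - - \frac{332}{3}\right) = 2600 + \left(\frac{32}{59} + \frac{332}{3}\right) = 2600 + \frac{19684}{177} = \frac{479884}{177}$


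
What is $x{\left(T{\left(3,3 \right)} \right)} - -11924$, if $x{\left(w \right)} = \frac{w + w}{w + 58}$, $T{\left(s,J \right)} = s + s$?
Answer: $\frac{190787}{16} \approx 11924.0$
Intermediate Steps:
$T{\left(s,J \right)} = 2 s$
$x{\left(w \right)} = \frac{2 w}{58 + w}$
$x{\left(T{\left(3,3 \right)} \right)} - -11924 = \frac{2 \cdot 2 \cdot 3}{58 + 2 \cdot 3} - -11924 = 2 \cdot 6 \frac{1}{58 + 6} + 11924 = 2 \cdot 6 \cdot \frac{1}{64} + 11924 = \frac{3}{16} + 11924 = \frac{190787}{16}$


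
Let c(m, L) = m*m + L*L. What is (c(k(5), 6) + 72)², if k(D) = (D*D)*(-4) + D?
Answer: 83411689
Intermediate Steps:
k(D) = D - 4*D² (k(D) = D²*(-4) + D = -4*D² + D = D - 4*D²)
c(m, L) = L² + m² (c(m, L) = m² + L² = L² + m²)
(c(k(5), 6) + 72)² = ((6² + (5*(1 - 4*5))²) + 72)² = ((36 + (5*(1 - 20))²) + 72)² = ((36 + (5*(-19))²) + 72)² = ((36 + (-95)²) + 72)² = ((36 + 9025) + 72)² = (9061 + 72)² = 9133² = 83411689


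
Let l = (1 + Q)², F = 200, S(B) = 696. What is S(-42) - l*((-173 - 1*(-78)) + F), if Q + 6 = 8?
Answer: -249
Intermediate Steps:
Q = 2 (Q = -6 + 8 = 2)
l = 9 (l = (1 + 2)² = 3² = 9)
S(-42) - l*((-173 - 1*(-78)) + F) = 696 - 9*((-173 - 1*(-78)) + 200) = 696 - 9*((-173 + 78) + 200) = 696 - 9*(-95 + 200) = 696 - 9*105 = 696 - 1*945 = 696 - 945 = -249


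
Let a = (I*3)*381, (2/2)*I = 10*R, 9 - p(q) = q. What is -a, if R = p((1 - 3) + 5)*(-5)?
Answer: 342900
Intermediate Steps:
p(q) = 9 - q
R = -30 (R = (9 - ((1 - 3) + 5))*(-5) = (9 - (-2 + 5))*(-5) = (9 - 1*3)*(-5) = (9 - 3)*(-5) = 6*(-5) = -30)
I = -300 (I = 10*(-30) = -300)
a = -342900 (a = -300*3*381 = -900*381 = -342900)
-a = -1*(-342900) = 342900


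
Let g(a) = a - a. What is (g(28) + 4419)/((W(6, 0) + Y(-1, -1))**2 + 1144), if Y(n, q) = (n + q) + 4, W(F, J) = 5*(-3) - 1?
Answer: 4419/1340 ≈ 3.2978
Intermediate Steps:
g(a) = 0
W(F, J) = -16 (W(F, J) = -15 - 1 = -16)
Y(n, q) = 4 + n + q
(g(28) + 4419)/((W(6, 0) + Y(-1, -1))**2 + 1144) = (0 + 4419)/((-16 + (4 - 1 - 1))**2 + 1144) = 4419/((-16 + 2)**2 + 1144) = 4419/((-14)**2 + 1144) = 4419/(196 + 1144) = 4419/1340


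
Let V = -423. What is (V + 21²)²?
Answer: 324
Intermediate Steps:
(V + 21²)² = (-423 + 21²)² = (-423 + 441)² = 18² = 324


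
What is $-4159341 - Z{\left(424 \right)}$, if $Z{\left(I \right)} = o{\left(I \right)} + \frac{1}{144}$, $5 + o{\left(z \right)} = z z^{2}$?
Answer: $- \frac{11575347841}{144} \approx -8.0384 \cdot 10^{7}$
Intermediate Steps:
$o{\left(z \right)} = -5 + z^{3}$ ($o{\left(z \right)} = -5 + z z^{2} = -5 + z^{3}$)
$Z{\left(I \right)} = - \frac{719}{144} + I^{3}$ ($Z{\left(I \right)} = \left(-5 + I^{3}\right) + \frac{1}{144} = - \frac{719}{144} + I^{3}$)
$-4159341 - Z{\left(424 \right)} = -4159341 - \left(- \frac{719}{144} + 424^{3}\right) = -4159341 - \left(- \frac{719}{144} + 76225024\right) = -4159341 - \frac{10976402737}{144} = - \frac{11575347841}{144}$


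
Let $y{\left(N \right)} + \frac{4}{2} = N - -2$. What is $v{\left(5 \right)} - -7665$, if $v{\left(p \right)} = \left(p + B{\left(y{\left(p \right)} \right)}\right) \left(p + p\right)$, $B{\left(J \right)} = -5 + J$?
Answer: $7715$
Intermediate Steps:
$y{\left(N \right)} = N$ ($y{\left(N \right)} = -2 + \left(N - -2\right) = -2 + \left(N + 2\right) = -2 + \left(2 + N\right) = N$)
$v{\left(p \right)} = 2 p \left(-5 + 2 p\right)$ ($v{\left(p \right)} = \left(p + \left(-5 + p\right)\right) \left(p + p\right) = \left(-5 + 2 p\right) 2 p = 2 p \left(-5 + 2 p\right)$)
$v{\left(5 \right)} - -7665 = 2 \cdot 5 \left(-5 + 2 \cdot 5\right) - -7665 = 2 \cdot 5 \left(-5 + 10\right) + 7665 = 2 \cdot 5 \cdot 5 + 7665 = 50 + 7665 = 7715$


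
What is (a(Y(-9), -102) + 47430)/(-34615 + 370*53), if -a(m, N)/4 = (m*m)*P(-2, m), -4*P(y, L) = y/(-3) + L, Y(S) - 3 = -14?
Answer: -138539/45015 ≈ -3.0776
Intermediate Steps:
Y(S) = -11 (Y(S) = 3 - 14 = -11)
P(y, L) = -L/4 + y/12 (P(y, L) = -(y/(-3) + L)/4 = -(y*(-⅓) + L)/4 = -(-y/3 + L)/4 = -(L - y/3)/4 = -L/4 + y/12)
a(m, N) = -4*m²*(-⅙ - m/4) (a(m, N) = -4*m*m*(-m/4 + (1/12)*(-2)) = -4*m²*(-m/4 - ⅙) = -4*m²*(-⅙ - m/4))
(a(Y(-9), -102) + 47430)/(-34615 + 370*53) = ((-11)²*(⅔ - 11) + 47430)/(-34615 + 370*53) = (121*(-31/3) + 47430)/(-34615 + 19610) = (-3751/3 + 47430)/(-15005) = (138539/3)*(-1/15005) = -138539/45015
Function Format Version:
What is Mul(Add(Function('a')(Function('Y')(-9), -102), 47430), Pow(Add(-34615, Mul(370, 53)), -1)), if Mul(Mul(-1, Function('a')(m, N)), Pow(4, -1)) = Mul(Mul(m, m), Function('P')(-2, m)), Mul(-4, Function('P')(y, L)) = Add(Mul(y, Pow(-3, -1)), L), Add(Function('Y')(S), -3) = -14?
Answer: Rational(-138539, 45015) ≈ -3.0776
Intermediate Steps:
Function('Y')(S) = -11 (Function('Y')(S) = Add(3, -14) = -11)
Function('P')(y, L) = Add(Mul(Rational(-1, 4), L), Mul(Rational(1, 12), y)) (Function('P')(y, L) = Mul(Rational(-1, 4), Add(Mul(y, Pow(-3, -1)), L)) = Mul(Rational(-1, 4), Add(Mul(y, Rational(-1, 3)), L)) = Mul(Rational(-1, 4), Add(Mul(Rational(-1, 3), y), L)) = Mul(Rational(-1, 4), Add(L, Mul(Rational(-1, 3), y))) = Add(Mul(Rational(-1, 4), L), Mul(Rational(1, 12), y)))
Function('a')(m, N) = Mul(-4, Pow(m, 2), Add(Rational(-1, 6), Mul(Rational(-1, 4), m))) (Function('a')(m, N) = Mul(-4, Mul(Mul(m, m), Add(Mul(Rational(-1, 4), m), Mul(Rational(1, 12), -2)))) = Mul(-4, Mul(Pow(m, 2), Add(Mul(Rational(-1, 4), m), Rational(-1, 6)))) = Mul(-4, Mul(Pow(m, 2), Add(Rational(-1, 6), Mul(Rational(-1, 4), m)))) = Mul(-4, Pow(m, 2), Add(Rational(-1, 6), Mul(Rational(-1, 4), m))))
Mul(Add(Function('a')(Function('Y')(-9), -102), 47430), Pow(Add(-34615, Mul(370, 53)), -1)) = Mul(Add(Mul(Pow(-11, 2), Add(Rational(2, 3), -11)), 47430), Pow(Add(-34615, Mul(370, 53)), -1)) = Mul(Add(Mul(121, Rational(-31, 3)), 47430), Pow(Add(-34615, 19610), -1)) = Mul(Add(Rational(-3751, 3), 47430), Pow(-15005, -1)) = Mul(Rational(138539, 3), Rational(-1, 15005)) = Rational(-138539, 45015)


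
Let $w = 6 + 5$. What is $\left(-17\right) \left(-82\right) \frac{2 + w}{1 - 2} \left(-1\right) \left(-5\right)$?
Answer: $-90610$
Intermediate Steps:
$w = 11$
$\left(-17\right) \left(-82\right) \frac{2 + w}{1 - 2} \left(-1\right) \left(-5\right) = \left(-17\right) \left(-82\right) \frac{2 + 11}{1 - 2} \left(-1\right) \left(-5\right) = 1394 \frac{13}{-1} \left(-1\right) \left(-5\right) = 1394 \cdot 13 \left(-1\right) \left(-1\right) \left(-5\right) = 1394 \left(-13\right) \left(-1\right) \left(-5\right) = 1394 \cdot 13 \left(-5\right) = 1394 \left(-65\right) = -90610$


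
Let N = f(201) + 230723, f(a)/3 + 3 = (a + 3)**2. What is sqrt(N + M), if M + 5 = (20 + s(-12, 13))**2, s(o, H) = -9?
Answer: sqrt(355678) ≈ 596.39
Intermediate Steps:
f(a) = -9 + 3*(3 + a)**2 (f(a) = -9 + 3*(a + 3)**2 = -9 + 3*(3 + a)**2)
N = 355562 (N = (-9 + 3*(3 + 201)**2) + 230723 = (-9 + 3*204**2) + 230723 = (-9 + 3*41616) + 230723 = (-9 + 124848) + 230723 = 124839 + 230723 = 355562)
M = 116 (M = -5 + (20 - 9)**2 = -5 + 11**2 = -5 + 121 = 116)
sqrt(N + M) = sqrt(355562 + 116) = sqrt(355678)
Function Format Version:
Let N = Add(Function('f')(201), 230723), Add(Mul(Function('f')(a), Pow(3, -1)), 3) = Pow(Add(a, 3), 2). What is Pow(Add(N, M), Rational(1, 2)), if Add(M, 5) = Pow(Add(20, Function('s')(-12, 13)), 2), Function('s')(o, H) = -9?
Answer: Pow(355678, Rational(1, 2)) ≈ 596.39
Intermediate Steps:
Function('f')(a) = Add(-9, Mul(3, Pow(Add(3, a), 2))) (Function('f')(a) = Add(-9, Mul(3, Pow(Add(a, 3), 2))) = Add(-9, Mul(3, Pow(Add(3, a), 2))))
N = 355562 (N = Add(Add(-9, Mul(3, Pow(Add(3, 201), 2))), 230723) = Add(Add(-9, Mul(3, Pow(204, 2))), 230723) = Add(Add(-9, Mul(3, 41616)), 230723) = Add(Add(-9, 124848), 230723) = Add(124839, 230723) = 355562)
M = 116 (M = Add(-5, Pow(Add(20, -9), 2)) = Add(-5, Pow(11, 2)) = Add(-5, 121) = 116)
Pow(Add(N, M), Rational(1, 2)) = Pow(Add(355562, 116), Rational(1, 2)) = Pow(355678, Rational(1, 2))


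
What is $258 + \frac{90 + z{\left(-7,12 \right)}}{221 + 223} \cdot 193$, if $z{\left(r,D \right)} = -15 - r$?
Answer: $\frac{65189}{222} \approx 293.64$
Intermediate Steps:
$258 + \frac{90 + z{\left(-7,12 \right)}}{221 + 223} \cdot 193 = 258 + \frac{90 - 8}{221 + 223} \cdot 193 = 258 + \frac{90 + \left(-15 + 7\right)}{444} \cdot 193 = 258 + \left(90 - 8\right) \frac{1}{444} \cdot 193 = 258 + 82 \cdot \frac{1}{444} \cdot 193 = 258 + \frac{41}{222} \cdot 193 = 258 + \frac{7913}{222} = \frac{65189}{222}$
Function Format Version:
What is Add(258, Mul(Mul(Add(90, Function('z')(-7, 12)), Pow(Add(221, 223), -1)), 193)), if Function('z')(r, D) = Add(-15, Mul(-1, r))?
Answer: Rational(65189, 222) ≈ 293.64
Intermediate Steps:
Add(258, Mul(Mul(Add(90, Function('z')(-7, 12)), Pow(Add(221, 223), -1)), 193)) = Add(258, Mul(Mul(Add(90, Add(-15, Mul(-1, -7))), Pow(Add(221, 223), -1)), 193)) = Add(258, Mul(Mul(Add(90, Add(-15, 7)), Pow(444, -1)), 193)) = Add(258, Mul(Mul(Add(90, -8), Rational(1, 444)), 193)) = Add(258, Mul(Mul(82, Rational(1, 444)), 193)) = Add(258, Mul(Rational(41, 222), 193)) = Add(258, Rational(7913, 222)) = Rational(65189, 222)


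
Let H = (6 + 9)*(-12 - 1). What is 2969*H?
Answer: -578955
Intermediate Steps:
H = -195 (H = 15*(-13) = -195)
2969*H = 2969*(-195) = -578955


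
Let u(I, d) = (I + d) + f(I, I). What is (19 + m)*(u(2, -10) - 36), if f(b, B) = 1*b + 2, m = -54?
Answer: 1400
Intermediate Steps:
f(b, B) = 2 + b (f(b, B) = b + 2 = 2 + b)
u(I, d) = 2 + d + 2*I (u(I, d) = (I + d) + (2 + I) = 2 + d + 2*I)
(19 + m)*(u(2, -10) - 36) = (19 - 54)*((2 - 10 + 2*2) - 36) = -35*((2 - 10 + 4) - 36) = -35*(-4 - 36) = -35*(-40) = 1400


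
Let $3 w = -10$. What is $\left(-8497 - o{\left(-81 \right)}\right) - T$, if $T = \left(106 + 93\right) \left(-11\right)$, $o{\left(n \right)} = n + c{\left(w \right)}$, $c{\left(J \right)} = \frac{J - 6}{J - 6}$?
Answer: $-6228$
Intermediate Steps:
$w = - \frac{10}{3}$ ($w = \frac{1}{3} \left(-10\right) = - \frac{10}{3} \approx -3.3333$)
$c{\left(J \right)} = 1$ ($c{\left(J \right)} = \frac{-6 + J}{-6 + J} = 1$)
$o{\left(n \right)} = 1 + n$ ($o{\left(n \right)} = n + 1 = 1 + n$)
$T = -2189$ ($T = 199 \left(-11\right) = -2189$)
$\left(-8497 - o{\left(-81 \right)}\right) - T = \left(-8497 - \left(1 - 81\right)\right) - -2189 = \left(-8497 - -80\right) + 2189 = \left(-8497 + 80\right) + 2189 = -8417 + 2189 = -6228$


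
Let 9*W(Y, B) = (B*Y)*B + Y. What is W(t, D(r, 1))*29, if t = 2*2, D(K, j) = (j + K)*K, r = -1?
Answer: 116/9 ≈ 12.889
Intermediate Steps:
D(K, j) = K*(K + j) (D(K, j) = (K + j)*K = K*(K + j))
t = 4
W(Y, B) = Y/9 + Y*B²/9 (W(Y, B) = ((B*Y)*B + Y)/9 = (Y*B² + Y)/9 = (Y + Y*B²)/9 = Y/9 + Y*B²/9)
W(t, D(r, 1))*29 = ((⅑)*4*(1 + (-(-1 + 1))²))*29 = ((⅑)*4*(1 + (-1*0)²))*29 = ((⅑)*4*(1 + 0²))*29 = ((⅑)*4*(1 + 0))*29 = ((⅑)*4*1)*29 = (4/9)*29 = 116/9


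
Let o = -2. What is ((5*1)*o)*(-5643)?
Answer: 56430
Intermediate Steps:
((5*1)*o)*(-5643) = ((5*1)*(-2))*(-5643) = (5*(-2))*(-5643) = -10*(-5643) = 56430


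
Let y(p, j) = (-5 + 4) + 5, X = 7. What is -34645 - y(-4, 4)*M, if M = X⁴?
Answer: -44249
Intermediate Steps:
y(p, j) = 4 (y(p, j) = -1 + 5 = 4)
M = 2401 (M = 7⁴ = 2401)
-34645 - y(-4, 4)*M = -34645 - 4*2401 = -34645 - 1*9604 = -34645 - 9604 = -44249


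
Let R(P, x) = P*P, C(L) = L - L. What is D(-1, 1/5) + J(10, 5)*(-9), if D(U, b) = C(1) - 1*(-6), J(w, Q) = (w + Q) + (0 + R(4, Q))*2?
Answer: -417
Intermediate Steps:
C(L) = 0
R(P, x) = P²
J(w, Q) = 32 + Q + w (J(w, Q) = (w + Q) + (0 + 4²)*2 = (Q + w) + (0 + 16)*2 = (Q + w) + 16*2 = (Q + w) + 32 = 32 + Q + w)
D(U, b) = 6 (D(U, b) = 0 - 1*(-6) = 0 + 6 = 6)
D(-1, 1/5) + J(10, 5)*(-9) = 6 + (32 + 5 + 10)*(-9) = 6 + 47*(-9) = 6 - 423 = -417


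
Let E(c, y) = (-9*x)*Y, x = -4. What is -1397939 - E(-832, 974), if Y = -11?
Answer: -1397543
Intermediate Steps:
E(c, y) = -396 (E(c, y) = -9*(-4)*(-11) = 36*(-11) = -396)
-1397939 - E(-832, 974) = -1397939 - 1*(-396) = -1397939 + 396 = -1397543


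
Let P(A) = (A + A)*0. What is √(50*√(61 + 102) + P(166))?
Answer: 5*√2*163^(¼) ≈ 25.266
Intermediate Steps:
P(A) = 0 (P(A) = (2*A)*0 = 0)
√(50*√(61 + 102) + P(166)) = √(50*√(61 + 102) + 0) = √(50*√163 + 0) = √(50*√163) = 5*√2*163^(¼)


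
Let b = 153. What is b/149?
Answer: 153/149 ≈ 1.0268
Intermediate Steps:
b/149 = 153/149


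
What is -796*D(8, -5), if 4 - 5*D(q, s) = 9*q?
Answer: 54128/5 ≈ 10826.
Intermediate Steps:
D(q, s) = 4/5 - 9*q/5
-796*D(8, -5) = -796*(4/5 - 9/5*8) = -796*(4/5 - 72/5) = -796*(-68/5) = 54128/5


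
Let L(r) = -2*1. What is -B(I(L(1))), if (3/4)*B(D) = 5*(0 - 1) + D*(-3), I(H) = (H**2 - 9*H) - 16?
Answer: 92/3 ≈ 30.667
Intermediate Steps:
L(r) = -2
I(H) = -16 + H**2 - 9*H
B(D) = -20/3 - 4*D (B(D) = 4*(5*(0 - 1) + D*(-3))/3 = 4*(5*(-1) - 3*D)/3 = 4*(-5 - 3*D)/3 = -20/3 - 4*D)
-B(I(L(1))) = -(-20/3 - 4*(-16 + (-2)**2 - 9*(-2))) = -(-20/3 - 4*(-16 + 4 + 18)) = -(-20/3 - 4*6) = -(-20/3 - 24) = -1*(-92/3) = 92/3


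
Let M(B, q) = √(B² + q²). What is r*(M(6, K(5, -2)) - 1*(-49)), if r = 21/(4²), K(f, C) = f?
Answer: 1029/16 + 21*√61/16 ≈ 74.563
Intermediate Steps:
r = 21/16 ≈ 1.3125
r*(M(6, K(5, -2)) - 1*(-49)) = 21*(√(6² + 5²) - 1*(-49))/16 = 21*(√(36 + 25) + 49)/16 = 21*(√61 + 49)/16 = 21*(49 + √61)/16 = 1029/16 + 21*√61/16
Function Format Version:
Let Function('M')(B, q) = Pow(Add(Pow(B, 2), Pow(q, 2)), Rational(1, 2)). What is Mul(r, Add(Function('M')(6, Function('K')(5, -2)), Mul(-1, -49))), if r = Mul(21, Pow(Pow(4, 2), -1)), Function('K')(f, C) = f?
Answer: Add(Rational(1029, 16), Mul(Rational(21, 16), Pow(61, Rational(1, 2)))) ≈ 74.563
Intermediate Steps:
r = Rational(21, 16) (r = Mul(21, Pow(16, -1)) = Mul(21, Rational(1, 16)) = Rational(21, 16) ≈ 1.3125)
Mul(r, Add(Function('M')(6, Function('K')(5, -2)), Mul(-1, -49))) = Mul(Rational(21, 16), Add(Pow(Add(Pow(6, 2), Pow(5, 2)), Rational(1, 2)), Mul(-1, -49))) = Mul(Rational(21, 16), Add(Pow(Add(36, 25), Rational(1, 2)), 49)) = Mul(Rational(21, 16), Add(Pow(61, Rational(1, 2)), 49)) = Mul(Rational(21, 16), Add(49, Pow(61, Rational(1, 2)))) = Add(Rational(1029, 16), Mul(Rational(21, 16), Pow(61, Rational(1, 2))))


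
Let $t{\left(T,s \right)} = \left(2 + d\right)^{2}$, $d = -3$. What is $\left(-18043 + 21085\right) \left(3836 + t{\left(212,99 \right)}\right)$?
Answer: $11672154$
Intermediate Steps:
$t{\left(T,s \right)} = 1$ ($t{\left(T,s \right)} = \left(2 - 3\right)^{2} = \left(-1\right)^{2} = 1$)
$\left(-18043 + 21085\right) \left(3836 + t{\left(212,99 \right)}\right) = \left(-18043 + 21085\right) \left(3836 + 1\right) = 3042 \cdot 3837 = 11672154$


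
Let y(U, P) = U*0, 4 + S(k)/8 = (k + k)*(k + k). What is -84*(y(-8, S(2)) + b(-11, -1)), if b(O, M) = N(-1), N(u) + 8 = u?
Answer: 756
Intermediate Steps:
N(u) = -8 + u
b(O, M) = -9 (b(O, M) = -8 - 1 = -9)
S(k) = -32 + 32*k**2 (S(k) = -32 + 8*((k + k)*(k + k)) = -32 + 8*((2*k)*(2*k)) = -32 + 8*(4*k**2) = -32 + 32*k**2)
y(U, P) = 0
-84*(y(-8, S(2)) + b(-11, -1)) = -84*(0 - 9) = -84*(-9) = 756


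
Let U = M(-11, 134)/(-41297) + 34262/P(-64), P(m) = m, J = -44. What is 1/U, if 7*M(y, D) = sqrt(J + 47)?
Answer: -45810578996370272/24524407149588094729 + 296016896*sqrt(3)/24524407149588094729 ≈ -0.0018680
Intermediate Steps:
M(y, D) = sqrt(3)/7 (M(y, D) = sqrt(-44 + 47)/7 = sqrt(3)/7)
U = -17131/32 - sqrt(3)/289079 (U = (sqrt(3)/7)/(-41297) + 34262/(-64) = (sqrt(3)/7)*(-1/41297) + 34262*(-1/64) = -sqrt(3)/289079 - 17131/32 = -17131/32 - sqrt(3)/289079 ≈ -535.34)
1/U = 1/(-17131/32 - sqrt(3)/289079)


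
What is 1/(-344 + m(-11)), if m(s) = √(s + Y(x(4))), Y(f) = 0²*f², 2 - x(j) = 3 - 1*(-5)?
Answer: -344/118347 - I*√11/118347 ≈ -0.0029067 - 2.8025e-5*I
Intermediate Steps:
x(j) = -6 (x(j) = 2 - (3 - 1*(-5)) = 2 - (3 + 5) = 2 - 1*8 = 2 - 8 = -6)
Y(f) = 0 (Y(f) = 0*f² = 0)
m(s) = √s (m(s) = √(s + 0) = √s)
1/(-344 + m(-11)) = 1/(-344 + √(-11)) = 1/(-344 + I*√11)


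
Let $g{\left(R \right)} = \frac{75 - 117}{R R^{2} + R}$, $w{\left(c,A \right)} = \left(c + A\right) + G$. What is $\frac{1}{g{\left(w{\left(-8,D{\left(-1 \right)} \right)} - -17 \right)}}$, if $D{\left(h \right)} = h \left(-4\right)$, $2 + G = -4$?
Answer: $- \frac{25}{3} \approx -8.3333$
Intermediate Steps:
$G = -6$ ($G = -2 - 4 = -6$)
$D{\left(h \right)} = - 4 h$
$w{\left(c,A \right)} = -6 + A + c$ ($w{\left(c,A \right)} = \left(c + A\right) - 6 = \left(A + c\right) - 6 = -6 + A + c$)
$g{\left(R \right)} = - \frac{42}{R + R^{3}}$ ($g{\left(R \right)} = - \frac{42}{R^{3} + R} = - \frac{42}{R + R^{3}}$)
$\frac{1}{g{\left(w{\left(-8,D{\left(-1 \right)} \right)} - -17 \right)}} = \frac{1}{\left(-42\right) \frac{1}{\left(\left(-6 - -4 - 8\right) - -17\right) + \left(\left(-6 - -4 - 8\right) - -17\right)^{3}}} = \frac{1}{\left(-42\right) \frac{1}{\left(\left(-6 + 4 - 8\right) + 17\right) + \left(\left(-6 + 4 - 8\right) + 17\right)^{3}}} = \frac{1}{\left(-42\right) \frac{1}{\left(-10 + 17\right) + \left(-10 + 17\right)^{3}}} = \frac{1}{\left(-42\right) \frac{1}{7 + 7^{3}}} = \frac{1}{\left(-42\right) \frac{1}{7 + 343}} = \frac{1}{\left(-42\right) \frac{1}{350}} = \frac{1}{- \frac{3}{25}} = - \frac{25}{3}$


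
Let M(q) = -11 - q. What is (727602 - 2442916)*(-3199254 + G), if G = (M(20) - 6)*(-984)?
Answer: 5425274023644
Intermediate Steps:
G = 36408 (G = ((-11 - 1*20) - 6)*(-984) = ((-11 - 20) - 6)*(-984) = (-31 - 6)*(-984) = -37*(-984) = 36408)
(727602 - 2442916)*(-3199254 + G) = (727602 - 2442916)*(-3199254 + 36408) = -1715314*(-3162846) = 5425274023644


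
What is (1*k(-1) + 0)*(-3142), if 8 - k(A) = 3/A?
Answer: -34562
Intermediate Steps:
k(A) = 8 - 3/A
(1*k(-1) + 0)*(-3142) = (1*(8 - 3/(-1)) + 0)*(-3142) = (1*(8 - 3*(-1)) + 0)*(-3142) = (1*(8 + 3) + 0)*(-3142) = (1*11 + 0)*(-3142) = (11 + 0)*(-3142) = 11*(-3142) = -34562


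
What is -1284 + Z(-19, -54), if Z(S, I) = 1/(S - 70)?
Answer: -114277/89 ≈ -1284.0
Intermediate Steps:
Z(S, I) = 1/(-70 + S)
-1284 + Z(-19, -54) = -1284 + 1/(-70 - 19) = -1284 + 1/(-89) = -1284 - 1/89 = -114277/89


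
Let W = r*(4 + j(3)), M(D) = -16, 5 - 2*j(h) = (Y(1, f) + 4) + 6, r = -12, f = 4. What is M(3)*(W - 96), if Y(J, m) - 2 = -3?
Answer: 1920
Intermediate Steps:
Y(J, m) = -1 (Y(J, m) = 2 - 3 = -1)
j(h) = -2 (j(h) = 5/2 - ((-1 + 4) + 6)/2 = 5/2 - (3 + 6)/2 = 5/2 - 1/2*9 = 5/2 - 9/2 = -2)
W = -24 (W = -12*(4 - 2) = -12*2 = -24)
M(3)*(W - 96) = -16*(-24 - 96) = -16*(-120) = 1920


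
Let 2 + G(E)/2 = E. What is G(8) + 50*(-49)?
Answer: -2438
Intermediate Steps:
G(E) = -4 + 2*E
G(8) + 50*(-49) = (-4 + 2*8) + 50*(-49) = (-4 + 16) - 2450 = 12 - 2450 = -2438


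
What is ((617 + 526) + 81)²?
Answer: 1498176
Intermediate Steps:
((617 + 526) + 81)² = (1143 + 81)² = 1224² = 1498176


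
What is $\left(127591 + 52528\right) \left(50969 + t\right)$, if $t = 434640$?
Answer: $87467407471$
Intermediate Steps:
$\left(127591 + 52528\right) \left(50969 + t\right) = \left(127591 + 52528\right) \left(50969 + 434640\right) = 180119 \cdot 485609 = 87467407471$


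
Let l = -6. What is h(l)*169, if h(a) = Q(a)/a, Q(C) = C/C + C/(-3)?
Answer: -169/2 ≈ -84.500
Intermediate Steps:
Q(C) = 1 - C/3 (Q(C) = 1 + C*(-1/3) = 1 - C/3)
h(a) = (1 - a/3)/a
h(l)*169 = ((1/3)*(3 - 1*(-6))/(-6))*169 = ((1/3)*(-1/6)*(3 + 6))*169 = ((1/3)*(-1/6)*9)*169 = -1/2*169 = -169/2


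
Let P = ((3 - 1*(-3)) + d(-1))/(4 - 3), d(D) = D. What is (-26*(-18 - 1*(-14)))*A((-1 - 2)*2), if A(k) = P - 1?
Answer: 416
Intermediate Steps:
P = 5 (P = ((3 - 1*(-3)) - 1)/(4 - 3) = ((3 + 3) - 1)/1 = (6 - 1)*1 = 5*1 = 5)
A(k) = 4 (A(k) = 5 - 1 = 4)
(-26*(-18 - 1*(-14)))*A((-1 - 2)*2) = -26*(-18 - 1*(-14))*4 = -26*(-18 + 14)*4 = -26*(-4)*4 = 104*4 = 416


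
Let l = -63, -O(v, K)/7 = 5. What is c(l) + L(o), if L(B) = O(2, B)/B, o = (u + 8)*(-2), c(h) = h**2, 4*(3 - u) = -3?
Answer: 186613/47 ≈ 3970.5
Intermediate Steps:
u = 15/4 (u = 3 - 1/4*(-3) = 3 + 3/4 = 15/4 ≈ 3.7500)
O(v, K) = -35 (O(v, K) = -7*5 = -35)
o = -47/2 (o = (15/4 + 8)*(-2) = (47/4)*(-2) = -47/2 ≈ -23.500)
L(B) = -35/B
c(l) + L(o) = (-63)**2 - 35/(-47/2) = 3969 - 35*(-2/47) = 3969 + 70/47 = 186613/47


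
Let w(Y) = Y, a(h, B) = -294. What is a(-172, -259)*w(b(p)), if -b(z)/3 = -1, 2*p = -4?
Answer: -882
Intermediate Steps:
p = -2 (p = (½)*(-4) = -2)
b(z) = 3 (b(z) = -3*(-1) = 3)
a(-172, -259)*w(b(p)) = -294*3 = -882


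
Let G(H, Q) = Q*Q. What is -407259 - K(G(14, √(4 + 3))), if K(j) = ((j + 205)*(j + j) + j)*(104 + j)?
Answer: -737484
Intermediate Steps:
G(H, Q) = Q²
K(j) = (104 + j)*(j + 2*j*(205 + j)) (K(j) = ((205 + j)*(2*j) + j)*(104 + j) = (2*j*(205 + j) + j)*(104 + j) = (j + 2*j*(205 + j))*(104 + j) = (104 + j)*(j + 2*j*(205 + j)))
-407259 - K(G(14, √(4 + 3))) = -407259 - (√(4 + 3))²*(42744 + 2*((√(4 + 3))²)² + 619*(√(4 + 3))²) = -407259 - (√7)²*(42744 + 2*((√7)²)² + 619*(√7)²) = -407259 - 7*(42744 + 2*7² + 619*7) = -407259 - 7*(42744 + 2*49 + 4333) = -407259 - 7*(42744 + 98 + 4333) = -407259 - 7*47175 = -407259 - 1*330225 = -407259 - 330225 = -737484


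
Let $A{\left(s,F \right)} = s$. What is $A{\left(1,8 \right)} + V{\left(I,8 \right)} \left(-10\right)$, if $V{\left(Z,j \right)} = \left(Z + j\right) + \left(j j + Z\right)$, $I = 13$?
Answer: $-979$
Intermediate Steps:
$V{\left(Z,j \right)} = j + j^{2} + 2 Z$ ($V{\left(Z,j \right)} = \left(Z + j\right) + \left(j^{2} + Z\right) = \left(Z + j\right) + \left(Z + j^{2}\right) = j + j^{2} + 2 Z$)
$A{\left(1,8 \right)} + V{\left(I,8 \right)} \left(-10\right) = 1 + \left(8 + 8^{2} + 2 \cdot 13\right) \left(-10\right) = 1 + \left(8 + 64 + 26\right) \left(-10\right) = 1 + 98 \left(-10\right) = 1 - 980 = -979$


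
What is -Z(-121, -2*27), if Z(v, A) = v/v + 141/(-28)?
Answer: 113/28 ≈ 4.0357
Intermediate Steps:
Z(v, A) = -113/28 (Z(v, A) = 1 + 141*(-1/28) = 1 - 141/28 = -113/28)
-Z(-121, -2*27) = -1*(-113/28) = 113/28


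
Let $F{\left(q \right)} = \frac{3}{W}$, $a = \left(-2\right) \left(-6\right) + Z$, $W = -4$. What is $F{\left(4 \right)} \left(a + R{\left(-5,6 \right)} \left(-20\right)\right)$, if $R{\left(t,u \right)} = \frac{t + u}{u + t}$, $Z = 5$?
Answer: $\frac{9}{4} \approx 2.25$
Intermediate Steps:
$R{\left(t,u \right)} = 1$ ($R{\left(t,u \right)} = \frac{t + u}{t + u} = 1$)
$a = 17$ ($a = \left(-2\right) \left(-6\right) + 5 = 12 + 5 = 17$)
$F{\left(q \right)} = - \frac{3}{4}$ ($F{\left(q \right)} = \frac{3}{-4} = 3 \left(- \frac{1}{4}\right) = - \frac{3}{4}$)
$F{\left(4 \right)} \left(a + R{\left(-5,6 \right)} \left(-20\right)\right) = - \frac{3 \left(17 + 1 \left(-20\right)\right)}{4} = - \frac{3 \left(17 - 20\right)}{4} = \left(- \frac{3}{4}\right) \left(-3\right) = \frac{9}{4}$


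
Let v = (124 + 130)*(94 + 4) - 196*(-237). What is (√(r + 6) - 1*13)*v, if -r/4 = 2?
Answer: -927472 + 71344*I*√2 ≈ -9.2747e+5 + 1.009e+5*I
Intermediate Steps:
r = -8 (r = -4*2 = -8)
v = 71344 (v = 254*98 + 46452 = 24892 + 46452 = 71344)
(√(r + 6) - 1*13)*v = (√(-8 + 6) - 1*13)*71344 = (√(-2) - 13)*71344 = (I*√2 - 13)*71344 = (-13 + I*√2)*71344 = -927472 + 71344*I*√2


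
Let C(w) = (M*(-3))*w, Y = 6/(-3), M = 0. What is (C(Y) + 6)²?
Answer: 36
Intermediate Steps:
Y = -2 (Y = 6*(-⅓) = -2)
C(w) = 0 (C(w) = (0*(-3))*w = 0*w = 0)
(C(Y) + 6)² = (0 + 6)² = 6² = 36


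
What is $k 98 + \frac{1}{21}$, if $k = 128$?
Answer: $\frac{263425}{21} \approx 12544.0$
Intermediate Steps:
$k 98 + \frac{1}{21} = 128 \cdot 98 + \frac{1}{21} = 12544 + \frac{1}{21} = \frac{263425}{21}$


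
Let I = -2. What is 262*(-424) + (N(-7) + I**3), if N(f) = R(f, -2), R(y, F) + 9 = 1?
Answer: -111104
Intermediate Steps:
R(y, F) = -8 (R(y, F) = -9 + 1 = -8)
N(f) = -8
262*(-424) + (N(-7) + I**3) = 262*(-424) + (-8 + (-2)**3) = -111088 + (-8 - 8) = -111088 - 16 = -111104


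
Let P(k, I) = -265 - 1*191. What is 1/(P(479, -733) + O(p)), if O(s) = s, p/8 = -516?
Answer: -1/4584 ≈ -0.00021815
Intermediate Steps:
p = -4128 (p = 8*(-516) = -4128)
P(k, I) = -456 (P(k, I) = -265 - 191 = -456)
1/(P(479, -733) + O(p)) = 1/(-456 - 4128) = 1/(-4584) = -1/4584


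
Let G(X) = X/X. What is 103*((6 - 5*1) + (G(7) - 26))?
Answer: -2472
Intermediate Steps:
G(X) = 1
103*((6 - 5*1) + (G(7) - 26)) = 103*((6 - 5*1) + (1 - 26)) = 103*((6 - 5) - 25) = 103*(1 - 25) = 103*(-24) = -2472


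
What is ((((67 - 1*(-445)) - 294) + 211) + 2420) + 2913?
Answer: 5762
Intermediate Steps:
((((67 - 1*(-445)) - 294) + 211) + 2420) + 2913 = ((((67 + 445) - 294) + 211) + 2420) + 2913 = (((512 - 294) + 211) + 2420) + 2913 = ((218 + 211) + 2420) + 2913 = (429 + 2420) + 2913 = 2849 + 2913 = 5762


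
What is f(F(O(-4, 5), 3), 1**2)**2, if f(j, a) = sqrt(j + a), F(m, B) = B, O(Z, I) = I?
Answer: 4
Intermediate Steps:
f(j, a) = sqrt(a + j)
f(F(O(-4, 5), 3), 1**2)**2 = (sqrt(1**2 + 3))**2 = (sqrt(1 + 3))**2 = (sqrt(4))**2 = 2**2 = 4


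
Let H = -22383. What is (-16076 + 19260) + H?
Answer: -19199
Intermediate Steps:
(-16076 + 19260) + H = (-16076 + 19260) - 22383 = 3184 - 22383 = -19199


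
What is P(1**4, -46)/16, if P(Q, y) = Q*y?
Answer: -23/8 ≈ -2.8750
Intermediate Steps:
P(1**4, -46)/16 = (1**4*(-46))/16 = (1*(-46))*(1/16) = -46*1/16 = -23/8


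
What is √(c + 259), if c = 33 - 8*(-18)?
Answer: 2*√109 ≈ 20.881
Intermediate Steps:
c = 177 (c = 33 + 144 = 177)
√(c + 259) = √(177 + 259) = √436 = 2*√109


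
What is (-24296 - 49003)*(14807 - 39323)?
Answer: 1796998284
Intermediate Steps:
(-24296 - 49003)*(14807 - 39323) = -73299*(-24516) = 1796998284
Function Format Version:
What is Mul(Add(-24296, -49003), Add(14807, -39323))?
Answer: 1796998284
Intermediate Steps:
Mul(Add(-24296, -49003), Add(14807, -39323)) = Mul(-73299, -24516) = 1796998284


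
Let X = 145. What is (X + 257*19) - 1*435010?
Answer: -429982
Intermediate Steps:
(X + 257*19) - 1*435010 = (145 + 257*19) - 1*435010 = (145 + 4883) - 435010 = 5028 - 435010 = -429982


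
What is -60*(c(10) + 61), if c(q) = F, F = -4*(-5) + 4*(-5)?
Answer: -3660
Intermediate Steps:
F = 0 (F = 20 - 20 = 0)
c(q) = 0
-60*(c(10) + 61) = -60*(0 + 61) = -60*61 = -1*3660 = -3660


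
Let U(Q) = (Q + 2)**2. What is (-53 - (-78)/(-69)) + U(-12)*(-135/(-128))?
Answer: 37785/736 ≈ 51.338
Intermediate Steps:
U(Q) = (2 + Q)**2
(-53 - (-78)/(-69)) + U(-12)*(-135/(-128)) = (-53 - (-78)/(-69)) + (2 - 12)**2*(-135/(-128)) = (-53 - (-78)*(-1)/69) + (-10)**2*(-135*(-1/128)) = (-53 - 1*26/23) + 100*(135/128) = (-53 - 26/23) + 3375/32 = -1245/23 + 3375/32 = 37785/736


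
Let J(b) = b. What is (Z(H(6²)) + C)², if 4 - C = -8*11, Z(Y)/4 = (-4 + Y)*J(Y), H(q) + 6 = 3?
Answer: 30976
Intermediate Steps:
H(q) = -3 (H(q) = -6 + 3 = -3)
Z(Y) = 4*Y*(-4 + Y) (Z(Y) = 4*((-4 + Y)*Y) = 4*(Y*(-4 + Y)) = 4*Y*(-4 + Y))
C = 92 (C = 4 - (-8)*11 = 4 - 1*(-88) = 4 + 88 = 92)
(Z(H(6²)) + C)² = (4*(-3)*(-4 - 3) + 92)² = (4*(-3)*(-7) + 92)² = (84 + 92)² = 176² = 30976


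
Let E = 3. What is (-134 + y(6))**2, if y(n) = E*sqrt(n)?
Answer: 18010 - 804*sqrt(6) ≈ 16041.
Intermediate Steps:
y(n) = 3*sqrt(n)
(-134 + y(6))**2 = (-134 + 3*sqrt(6))**2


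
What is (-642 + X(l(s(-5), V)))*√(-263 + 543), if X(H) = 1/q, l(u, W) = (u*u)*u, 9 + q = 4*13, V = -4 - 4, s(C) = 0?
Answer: -55210*√70/43 ≈ -10742.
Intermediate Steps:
V = -8
q = 43 (q = -9 + 4*13 = -9 + 52 = 43)
l(u, W) = u³ (l(u, W) = u²*u = u³)
X(H) = 1/43
(-642 + X(l(s(-5), V)))*√(-263 + 543) = (-642 + 1/43)*√(-263 + 543) = -55210*√70/43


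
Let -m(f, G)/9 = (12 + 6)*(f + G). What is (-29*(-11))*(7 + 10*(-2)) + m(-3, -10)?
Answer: -2041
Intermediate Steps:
m(f, G) = -162*G - 162*f (m(f, G) = -9*(12 + 6)*(f + G) = -162*(G + f) = -9*(18*G + 18*f) = -162*G - 162*f)
(-29*(-11))*(7 + 10*(-2)) + m(-3, -10) = (-29*(-11))*(7 + 10*(-2)) + (-162*(-10) - 162*(-3)) = 319*(7 - 20) + (1620 + 486) = 319*(-13) + 2106 = -4147 + 2106 = -2041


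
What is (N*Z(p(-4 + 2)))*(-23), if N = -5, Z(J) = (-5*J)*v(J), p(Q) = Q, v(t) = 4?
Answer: 4600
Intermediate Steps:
Z(J) = -20*J (Z(J) = -5*J*4 = -20*J)
(N*Z(p(-4 + 2)))*(-23) = -(-100)*(-4 + 2)*(-23) = -(-100)*(-2)*(-23) = -5*40*(-23) = -200*(-23) = 4600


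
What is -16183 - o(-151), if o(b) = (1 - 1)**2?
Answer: -16183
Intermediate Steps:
o(b) = 0 (o(b) = 0**2 = 0)
-16183 - o(-151) = -16183 - 1*0 = -16183 + 0 = -16183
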